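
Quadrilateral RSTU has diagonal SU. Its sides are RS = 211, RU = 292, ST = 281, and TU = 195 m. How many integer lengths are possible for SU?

From triangle RSU: 81 < SU < 503.
From triangle TSU: 86 < SU < 476.
Intersection: 86 < SU < 476, so integers 87 through 475: 389 values.

389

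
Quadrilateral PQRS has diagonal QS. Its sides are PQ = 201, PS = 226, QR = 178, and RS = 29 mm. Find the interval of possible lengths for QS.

From triangle PQS: |201 − 226| < QS < 201 + 226, i.e. 25 < QS < 427.
From triangle RQS: 149 < QS < 207.
Both must hold, so QS lies in the intersection.

149 < QS < 207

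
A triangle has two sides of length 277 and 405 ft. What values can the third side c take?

128 < c < 682

By the triangle inequality, c must be less than 277 + 405 = 682 and greater than |277 − 405| = 128.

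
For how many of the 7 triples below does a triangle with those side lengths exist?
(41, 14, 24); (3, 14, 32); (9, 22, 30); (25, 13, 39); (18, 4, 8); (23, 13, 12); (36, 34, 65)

3

(14,24,41): 14+24 ≤ 41 → not valid
(3,14,32): 3+14 ≤ 32 → not valid
(9,22,30): 9+22 > 30 → valid
(13,25,39): 13+25 ≤ 39 → not valid
(4,8,18): 4+8 ≤ 18 → not valid
(12,13,23): 12+13 > 23 → valid
(34,36,65): 34+36 > 65 → valid
3 of the 7 triples form a triangle.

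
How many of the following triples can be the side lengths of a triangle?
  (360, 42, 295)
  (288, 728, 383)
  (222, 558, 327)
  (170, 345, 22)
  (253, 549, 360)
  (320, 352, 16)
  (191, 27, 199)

(42,295,360): 42+295 ≤ 360 → not valid
(288,383,728): 288+383 ≤ 728 → not valid
(222,327,558): 222+327 ≤ 558 → not valid
(22,170,345): 22+170 ≤ 345 → not valid
(253,360,549): 253+360 > 549 → valid
(16,320,352): 16+320 ≤ 352 → not valid
(27,191,199): 27+191 > 199 → valid
2 of the 7 triples form a triangle.

2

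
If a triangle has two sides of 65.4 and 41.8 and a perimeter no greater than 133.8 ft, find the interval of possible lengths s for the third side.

Triangle inequality alone gives 23.6 < s < 107.2.
The perimeter condition gives s ≤ 133.8 − 65.4 − 41.8 = 26.6.
Intersecting the two: 23.6 < s ≤ 26.6.

23.6 < s ≤ 26.6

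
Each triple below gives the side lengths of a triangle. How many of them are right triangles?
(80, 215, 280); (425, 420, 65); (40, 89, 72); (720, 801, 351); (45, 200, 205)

3

(80,215,280): 80²+215² = 52625 < 78400 = 280² → obtuse
(425,420,65): 65²+420² = 180625 = 425² → right
(40,89,72): 40²+72² = 6784 < 7921 = 89² → obtuse
(720,801,351): 351²+720² = 641601 = 801² → right
(45,200,205): 45²+200² = 42025 = 205² → right
3 of the 5 are right.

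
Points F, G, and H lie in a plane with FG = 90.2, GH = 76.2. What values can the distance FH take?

By the triangle inequality, |90.2 − 76.2| ≤ FH ≤ 90.2 + 76.2.

14.0 ≤ FH ≤ 166.4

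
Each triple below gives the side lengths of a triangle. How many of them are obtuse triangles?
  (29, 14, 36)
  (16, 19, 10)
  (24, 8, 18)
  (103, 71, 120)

(29,14,36): 14²+29² = 1037 < 1296 = 36² → obtuse
(16,19,10): 10²+16² = 356 < 361 = 19² → obtuse
(24,8,18): 8²+18² = 388 < 576 = 24² → obtuse
(103,71,120): 71²+103² = 15650 > 14400 = 120² → acute
3 of the 4 are obtuse.

3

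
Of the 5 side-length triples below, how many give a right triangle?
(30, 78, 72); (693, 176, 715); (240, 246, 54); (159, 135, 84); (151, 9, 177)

4

(30,78,72): 30²+72² = 6084 = 78² → right
(693,176,715): 176²+693² = 511225 = 715² → right
(240,246,54): 54²+240² = 60516 = 246² → right
(159,135,84): 84²+135² = 25281 = 159² → right
(151,9,177): 9+151 ≤ 177, not a triangle
4 of the 5 are right.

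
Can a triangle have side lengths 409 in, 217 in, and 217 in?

Yes

The longest side is 409, and the other two sum to 434.
Since 434 > 409, the triangle inequality holds.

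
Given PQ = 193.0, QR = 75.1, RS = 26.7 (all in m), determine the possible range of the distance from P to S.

The maximum is all hops collinear in one direction: 193.0 + 75.1 + 26.7 = 294.8.
The longest hop is 193.0; the others sum to 101.8. Folding the others back against it leaves at least 193.0 − 101.8 = 91.2.

91.2 ≤ PS ≤ 294.8 m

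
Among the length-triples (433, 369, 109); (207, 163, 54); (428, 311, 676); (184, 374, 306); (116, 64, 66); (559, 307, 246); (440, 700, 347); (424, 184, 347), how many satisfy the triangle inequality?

(109,369,433): 109+369 > 433 → valid
(54,163,207): 54+163 > 207 → valid
(311,428,676): 311+428 > 676 → valid
(184,306,374): 184+306 > 374 → valid
(64,66,116): 64+66 > 116 → valid
(246,307,559): 246+307 ≤ 559 → not valid
(347,440,700): 347+440 > 700 → valid
(184,347,424): 184+347 > 424 → valid
7 of the 8 triples form a triangle.

7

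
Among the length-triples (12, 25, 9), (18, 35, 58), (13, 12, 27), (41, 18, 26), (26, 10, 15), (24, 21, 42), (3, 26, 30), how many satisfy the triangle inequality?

2

(9,12,25): 9+12 ≤ 25 → not valid
(18,35,58): 18+35 ≤ 58 → not valid
(12,13,27): 12+13 ≤ 27 → not valid
(18,26,41): 18+26 > 41 → valid
(10,15,26): 10+15 ≤ 26 → not valid
(21,24,42): 21+24 > 42 → valid
(3,26,30): 3+26 ≤ 30 → not valid
2 of the 7 triples form a triangle.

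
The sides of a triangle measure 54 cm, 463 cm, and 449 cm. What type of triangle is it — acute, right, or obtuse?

obtuse

Compare the square of the longest side to the sum of squares of the other two: 54² + 449² = 204517 < 214369 = 463².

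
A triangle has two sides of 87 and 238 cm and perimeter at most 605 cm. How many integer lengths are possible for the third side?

Triangle inequality: 151 < x < 325. Perimeter ≤ 605 gives x ≤ 605 − 87 − 238 = 280.
So 151 < x ≤ 280; integers 152 through 280: 129 values.

129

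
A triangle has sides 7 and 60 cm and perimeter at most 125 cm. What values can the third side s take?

53 < s ≤ 58 cm

Triangle inequality alone gives 53 < s < 67.
The perimeter condition gives s ≤ 125 − 7 − 60 = 58.
Intersecting the two: 53 < s ≤ 58.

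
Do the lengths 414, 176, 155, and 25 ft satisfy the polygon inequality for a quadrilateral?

No

For a quadrilateral, each side must be shorter than the sum of the others.
Here the longest side is 414, but the remaining 3 sides sum to only 356.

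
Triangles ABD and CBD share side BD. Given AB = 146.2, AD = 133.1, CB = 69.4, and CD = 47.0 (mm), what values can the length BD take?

22.4 < BD < 116.4

From triangle ABD: |146.2 − 133.1| < BD < 146.2 + 133.1, i.e. 13.1 < BD < 279.3.
From triangle CBD: 22.4 < BD < 116.4.
Both must hold, so BD lies in the intersection.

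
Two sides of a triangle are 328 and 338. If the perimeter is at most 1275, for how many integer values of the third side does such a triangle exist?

Triangle inequality: 10 < x < 666. Perimeter ≤ 1275 gives x ≤ 1275 − 328 − 338 = 609.
So 10 < x ≤ 609; integers 11 through 609: 599 values.

599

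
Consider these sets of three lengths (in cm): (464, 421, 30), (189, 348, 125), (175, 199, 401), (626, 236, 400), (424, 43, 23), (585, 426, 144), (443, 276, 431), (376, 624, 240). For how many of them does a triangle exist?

2

(30,421,464): 30+421 ≤ 464 → not valid
(125,189,348): 125+189 ≤ 348 → not valid
(175,199,401): 175+199 ≤ 401 → not valid
(236,400,626): 236+400 > 626 → valid
(23,43,424): 23+43 ≤ 424 → not valid
(144,426,585): 144+426 ≤ 585 → not valid
(276,431,443): 276+431 > 443 → valid
(240,376,624): 240+376 ≤ 624 → not valid
2 of the 8 triples form a triangle.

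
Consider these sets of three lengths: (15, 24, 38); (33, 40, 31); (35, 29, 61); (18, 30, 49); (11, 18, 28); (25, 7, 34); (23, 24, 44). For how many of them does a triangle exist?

5

(15,24,38): 15+24 > 38 → valid
(31,33,40): 31+33 > 40 → valid
(29,35,61): 29+35 > 61 → valid
(18,30,49): 18+30 ≤ 49 → not valid
(11,18,28): 11+18 > 28 → valid
(7,25,34): 7+25 ≤ 34 → not valid
(23,24,44): 23+24 > 44 → valid
5 of the 7 triples form a triangle.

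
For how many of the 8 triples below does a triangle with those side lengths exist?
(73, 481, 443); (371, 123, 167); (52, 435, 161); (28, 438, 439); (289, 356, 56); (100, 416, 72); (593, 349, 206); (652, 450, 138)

2

(73,443,481): 73+443 > 481 → valid
(123,167,371): 123+167 ≤ 371 → not valid
(52,161,435): 52+161 ≤ 435 → not valid
(28,438,439): 28+438 > 439 → valid
(56,289,356): 56+289 ≤ 356 → not valid
(72,100,416): 72+100 ≤ 416 → not valid
(206,349,593): 206+349 ≤ 593 → not valid
(138,450,652): 138+450 ≤ 652 → not valid
2 of the 8 triples form a triangle.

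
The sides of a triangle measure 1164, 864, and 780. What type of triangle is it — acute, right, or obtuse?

Compare the square of the longest side to the sum of squares of the other two: 780² + 864² = 1354896 = 1164².

right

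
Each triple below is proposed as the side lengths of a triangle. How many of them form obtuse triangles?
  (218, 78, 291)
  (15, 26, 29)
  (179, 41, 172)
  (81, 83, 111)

2

(218,78,291): 78²+218² = 53608 < 84681 = 291² → obtuse
(15,26,29): 15²+26² = 901 > 841 = 29² → acute
(179,41,172): 41²+172² = 31265 < 32041 = 179² → obtuse
(81,83,111): 81²+83² = 13450 > 12321 = 111² → acute
2 of the 4 are obtuse.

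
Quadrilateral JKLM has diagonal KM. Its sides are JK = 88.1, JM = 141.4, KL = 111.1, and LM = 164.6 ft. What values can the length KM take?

From triangle JKM: |88.1 − 141.4| < KM < 88.1 + 141.4, i.e. 53.3 < KM < 229.5.
From triangle LKM: 53.5 < KM < 275.7.
Both must hold, so KM lies in the intersection.

53.5 < KM < 229.5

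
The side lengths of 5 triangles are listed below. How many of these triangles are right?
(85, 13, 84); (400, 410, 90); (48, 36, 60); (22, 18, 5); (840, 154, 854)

(85,13,84): 13²+84² = 7225 = 85² → right
(400,410,90): 90²+400² = 168100 = 410² → right
(48,36,60): 36²+48² = 3600 = 60² → right
(22,18,5): 5²+18² = 349 < 484 = 22² → obtuse
(840,154,854): 154²+840² = 729316 = 854² → right
4 of the 5 are right.

4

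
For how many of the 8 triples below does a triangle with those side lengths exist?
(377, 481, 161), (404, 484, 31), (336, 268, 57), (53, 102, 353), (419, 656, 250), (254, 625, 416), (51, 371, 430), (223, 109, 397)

(161,377,481): 161+377 > 481 → valid
(31,404,484): 31+404 ≤ 484 → not valid
(57,268,336): 57+268 ≤ 336 → not valid
(53,102,353): 53+102 ≤ 353 → not valid
(250,419,656): 250+419 > 656 → valid
(254,416,625): 254+416 > 625 → valid
(51,371,430): 51+371 ≤ 430 → not valid
(109,223,397): 109+223 ≤ 397 → not valid
3 of the 8 triples form a triangle.

3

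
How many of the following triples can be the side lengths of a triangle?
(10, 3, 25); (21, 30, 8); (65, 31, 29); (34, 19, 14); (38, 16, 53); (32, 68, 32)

1

(3,10,25): 3+10 ≤ 25 → not valid
(8,21,30): 8+21 ≤ 30 → not valid
(29,31,65): 29+31 ≤ 65 → not valid
(14,19,34): 14+19 ≤ 34 → not valid
(16,38,53): 16+38 > 53 → valid
(32,32,68): 32+32 ≤ 68 → not valid
1 of the 6 triples forms a triangle.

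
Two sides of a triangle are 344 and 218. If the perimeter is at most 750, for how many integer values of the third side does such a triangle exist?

62

Triangle inequality: 126 < x < 562. Perimeter ≤ 750 gives x ≤ 750 − 344 − 218 = 188.
So 126 < x ≤ 188; integers 127 through 188: 62 values.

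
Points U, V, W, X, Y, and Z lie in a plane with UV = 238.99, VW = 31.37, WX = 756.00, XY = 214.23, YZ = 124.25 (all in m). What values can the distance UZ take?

147.16 ≤ UZ ≤ 1364.84 m

The maximum is all hops collinear in one direction: 238.99 + 31.37 + 756.00 + 214.23 + 124.25 = 1364.84.
The longest hop is 756.00; the others sum to 608.84. Folding the others back against it leaves at least 756.00 − 608.84 = 147.16.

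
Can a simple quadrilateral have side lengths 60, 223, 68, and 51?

No

For a quadrilateral, each side must be shorter than the sum of the others.
Here the longest side is 223, but the remaining 3 sides sum to only 179.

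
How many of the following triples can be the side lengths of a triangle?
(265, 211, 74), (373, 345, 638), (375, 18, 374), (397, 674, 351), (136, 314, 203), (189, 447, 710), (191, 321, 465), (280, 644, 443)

7

(74,211,265): 74+211 > 265 → valid
(345,373,638): 345+373 > 638 → valid
(18,374,375): 18+374 > 375 → valid
(351,397,674): 351+397 > 674 → valid
(136,203,314): 136+203 > 314 → valid
(189,447,710): 189+447 ≤ 710 → not valid
(191,321,465): 191+321 > 465 → valid
(280,443,644): 280+443 > 644 → valid
7 of the 8 triples form a triangle.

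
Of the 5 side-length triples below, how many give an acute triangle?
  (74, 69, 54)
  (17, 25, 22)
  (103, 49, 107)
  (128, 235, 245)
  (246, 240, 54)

(74,69,54): 54²+69² = 7677 > 5476 = 74² → acute
(17,25,22): 17²+22² = 773 > 625 = 25² → acute
(103,49,107): 49²+103² = 13010 > 11449 = 107² → acute
(128,235,245): 128²+235² = 71609 > 60025 = 245² → acute
(246,240,54): 54²+240² = 60516 = 246² → right
4 of the 5 are acute.

4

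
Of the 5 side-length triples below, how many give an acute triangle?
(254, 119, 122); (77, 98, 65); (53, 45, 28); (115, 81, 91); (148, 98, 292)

(254,119,122): 119+122 ≤ 254, not a triangle
(77,98,65): 65²+77² = 10154 > 9604 = 98² → acute
(53,45,28): 28²+45² = 2809 = 53² → right
(115,81,91): 81²+91² = 14842 > 13225 = 115² → acute
(148,98,292): 98+148 ≤ 292, not a triangle
2 of the 5 are acute.

2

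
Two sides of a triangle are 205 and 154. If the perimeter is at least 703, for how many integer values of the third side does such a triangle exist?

Triangle inequality: 51 < x < 359. Perimeter ≥ 703 gives x ≥ 703 − 205 − 154 = 344.
So 344 ≤ x < 359; integers 344 through 358: 15 values.

15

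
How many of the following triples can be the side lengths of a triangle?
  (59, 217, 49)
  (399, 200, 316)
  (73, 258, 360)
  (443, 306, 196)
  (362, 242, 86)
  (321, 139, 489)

(49,59,217): 49+59 ≤ 217 → not valid
(200,316,399): 200+316 > 399 → valid
(73,258,360): 73+258 ≤ 360 → not valid
(196,306,443): 196+306 > 443 → valid
(86,242,362): 86+242 ≤ 362 → not valid
(139,321,489): 139+321 ≤ 489 → not valid
2 of the 6 triples form a triangle.

2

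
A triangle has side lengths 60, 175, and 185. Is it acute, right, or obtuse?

Compare the square of the longest side to the sum of squares of the other two: 60² + 175² = 34225 = 185².

right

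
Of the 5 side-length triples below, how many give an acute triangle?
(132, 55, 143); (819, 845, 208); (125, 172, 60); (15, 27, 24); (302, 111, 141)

1

(132,55,143): 55²+132² = 20449 = 143² → right
(819,845,208): 208²+819² = 714025 = 845² → right
(125,172,60): 60²+125² = 19225 < 29584 = 172² → obtuse
(15,27,24): 15²+24² = 801 > 729 = 27² → acute
(302,111,141): 111+141 ≤ 302, not a triangle
1 of the 5 is acute.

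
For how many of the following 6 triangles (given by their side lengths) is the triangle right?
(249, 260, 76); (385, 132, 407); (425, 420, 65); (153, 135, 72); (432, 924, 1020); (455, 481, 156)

(249,260,76): 76²+249² = 67777 > 67600 = 260² → acute
(385,132,407): 132²+385² = 165649 = 407² → right
(425,420,65): 65²+420² = 180625 = 425² → right
(153,135,72): 72²+135² = 23409 = 153² → right
(432,924,1020): 432²+924² = 1040400 = 1020² → right
(455,481,156): 156²+455² = 231361 = 481² → right
5 of the 6 are right.

5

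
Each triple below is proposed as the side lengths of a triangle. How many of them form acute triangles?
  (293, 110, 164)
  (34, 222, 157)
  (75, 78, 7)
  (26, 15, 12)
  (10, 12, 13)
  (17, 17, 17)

2

(293,110,164): 110+164 ≤ 293, not a triangle
(34,222,157): 34+157 ≤ 222, not a triangle
(75,78,7): 7²+75² = 5674 < 6084 = 78² → obtuse
(26,15,12): 12²+15² = 369 < 676 = 26² → obtuse
(10,12,13): 10²+12² = 244 > 169 = 13² → acute
(17,17,17): 17²+17² = 578 > 289 = 17² → acute
2 of the 6 are acute.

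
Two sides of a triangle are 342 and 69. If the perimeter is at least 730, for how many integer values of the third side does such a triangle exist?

Triangle inequality: 273 < x < 411. Perimeter ≥ 730 gives x ≥ 730 − 342 − 69 = 319.
So 319 ≤ x < 411; integers 319 through 410: 92 values.

92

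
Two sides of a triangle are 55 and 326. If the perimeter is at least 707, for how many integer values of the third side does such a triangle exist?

55

Triangle inequality: 271 < x < 381. Perimeter ≥ 707 gives x ≥ 707 − 55 − 326 = 326.
So 326 ≤ x < 381; integers 326 through 380: 55 values.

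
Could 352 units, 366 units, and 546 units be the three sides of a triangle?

The longest side is 546, and the other two sum to 718.
Since 718 > 546, the triangle inequality holds.

Yes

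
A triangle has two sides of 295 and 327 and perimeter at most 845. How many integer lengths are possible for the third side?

Triangle inequality: 32 < x < 622. Perimeter ≤ 845 gives x ≤ 845 − 295 − 327 = 223.
So 32 < x ≤ 223; integers 33 through 223: 191 values.

191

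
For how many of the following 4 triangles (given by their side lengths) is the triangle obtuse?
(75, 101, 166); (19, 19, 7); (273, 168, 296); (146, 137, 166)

(75,101,166): 75²+101² = 15826 < 27556 = 166² → obtuse
(19,19,7): 7²+19² = 410 > 361 = 19² → acute
(273,168,296): 168²+273² = 102753 > 87616 = 296² → acute
(146,137,166): 137²+146² = 40085 > 27556 = 166² → acute
1 of the 4 is obtuse.

1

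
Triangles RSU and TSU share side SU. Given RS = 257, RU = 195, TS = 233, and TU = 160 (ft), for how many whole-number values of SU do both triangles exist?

319

From triangle RSU: 62 < SU < 452.
From triangle TSU: 73 < SU < 393.
Intersection: 73 < SU < 393, so integers 74 through 392: 319 values.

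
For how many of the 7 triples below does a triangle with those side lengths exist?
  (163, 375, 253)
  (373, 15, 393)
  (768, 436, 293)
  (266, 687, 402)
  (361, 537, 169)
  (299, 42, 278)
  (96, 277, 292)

3

(163,253,375): 163+253 > 375 → valid
(15,373,393): 15+373 ≤ 393 → not valid
(293,436,768): 293+436 ≤ 768 → not valid
(266,402,687): 266+402 ≤ 687 → not valid
(169,361,537): 169+361 ≤ 537 → not valid
(42,278,299): 42+278 > 299 → valid
(96,277,292): 96+277 > 292 → valid
3 of the 7 triples form a triangle.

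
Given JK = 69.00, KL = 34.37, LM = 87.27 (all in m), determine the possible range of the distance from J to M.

0 ≤ JM ≤ 190.64 m

The maximum is all hops collinear in one direction: 69.00 + 34.37 + 87.27 = 190.64.
The longest hop is 87.27; the others sum to 103.37. Since 87.27 ≤ 103.37, the path can fold back on itself completely, so the minimum distance is 0.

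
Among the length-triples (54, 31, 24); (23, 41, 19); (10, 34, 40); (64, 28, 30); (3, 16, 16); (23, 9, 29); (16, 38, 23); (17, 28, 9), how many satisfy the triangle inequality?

6

(24,31,54): 24+31 > 54 → valid
(19,23,41): 19+23 > 41 → valid
(10,34,40): 10+34 > 40 → valid
(28,30,64): 28+30 ≤ 64 → not valid
(3,16,16): 3+16 > 16 → valid
(9,23,29): 9+23 > 29 → valid
(16,23,38): 16+23 > 38 → valid
(9,17,28): 9+17 ≤ 28 → not valid
6 of the 8 triples form a triangle.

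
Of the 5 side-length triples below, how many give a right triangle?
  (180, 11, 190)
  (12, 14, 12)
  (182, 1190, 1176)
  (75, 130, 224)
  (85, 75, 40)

2

(180,11,190): 11²+180² = 32521 < 36100 = 190² → obtuse
(12,14,12): 12²+12² = 288 > 196 = 14² → acute
(182,1190,1176): 182²+1176² = 1416100 = 1190² → right
(75,130,224): 75+130 ≤ 224, not a triangle
(85,75,40): 40²+75² = 7225 = 85² → right
2 of the 5 are right.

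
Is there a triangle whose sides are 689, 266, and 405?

The longest side is 689, but the other two sum to only 671.
671 < 689, so the triangle inequality fails.

No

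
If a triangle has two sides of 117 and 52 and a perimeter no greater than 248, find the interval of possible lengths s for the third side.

65 < s ≤ 79

Triangle inequality alone gives 65 < s < 169.
The perimeter condition gives s ≤ 248 − 117 − 52 = 79.
Intersecting the two: 65 < s ≤ 79.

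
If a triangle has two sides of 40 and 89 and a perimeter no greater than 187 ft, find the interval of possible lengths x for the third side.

49 < x ≤ 58

Triangle inequality alone gives 49 < x < 129.
The perimeter condition gives x ≤ 187 − 40 − 89 = 58.
Intersecting the two: 49 < x ≤ 58.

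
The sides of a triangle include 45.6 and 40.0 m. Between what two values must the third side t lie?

5.6 < t < 85.6 (m)

By the triangle inequality, t must be less than 45.6 + 40.0 = 85.6 and greater than |45.6 − 40.0| = 5.6.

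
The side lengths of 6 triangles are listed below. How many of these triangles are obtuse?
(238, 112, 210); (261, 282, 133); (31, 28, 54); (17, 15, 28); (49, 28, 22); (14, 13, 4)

(238,112,210): 112²+210² = 56644 = 238² → right
(261,282,133): 133²+261² = 85810 > 79524 = 282² → acute
(31,28,54): 28²+31² = 1745 < 2916 = 54² → obtuse
(17,15,28): 15²+17² = 514 < 784 = 28² → obtuse
(49,28,22): 22²+28² = 1268 < 2401 = 49² → obtuse
(14,13,4): 4²+13² = 185 < 196 = 14² → obtuse
4 of the 6 are obtuse.

4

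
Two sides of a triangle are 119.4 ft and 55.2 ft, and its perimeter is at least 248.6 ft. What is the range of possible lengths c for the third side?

74.0 ≤ c < 174.6

Triangle inequality alone gives 64.2 < c < 174.6.
The perimeter condition gives c ≥ 248.6 − 119.4 − 55.2 = 74.0.
Intersecting the two: 74.0 ≤ c < 174.6.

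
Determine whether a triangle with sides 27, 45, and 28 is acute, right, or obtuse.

obtuse

Compare the square of the longest side to the sum of squares of the other two: 27² + 28² = 1513 < 2025 = 45².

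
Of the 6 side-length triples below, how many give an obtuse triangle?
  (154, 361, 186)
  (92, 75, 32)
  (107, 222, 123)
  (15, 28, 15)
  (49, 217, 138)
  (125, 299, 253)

4

(154,361,186): 154+186 ≤ 361, not a triangle
(92,75,32): 32²+75² = 6649 < 8464 = 92² → obtuse
(107,222,123): 107²+123² = 26578 < 49284 = 222² → obtuse
(15,28,15): 15²+15² = 450 < 784 = 28² → obtuse
(49,217,138): 49+138 ≤ 217, not a triangle
(125,299,253): 125²+253² = 79634 < 89401 = 299² → obtuse
4 of the 6 are obtuse.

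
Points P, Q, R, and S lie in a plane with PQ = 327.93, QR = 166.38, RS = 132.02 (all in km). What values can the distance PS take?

29.53 ≤ PS ≤ 626.33 km

The maximum is all hops collinear in one direction: 327.93 + 166.38 + 132.02 = 626.33.
The longest hop is 327.93; the others sum to 298.40. Folding the others back against it leaves at least 327.93 − 298.40 = 29.53.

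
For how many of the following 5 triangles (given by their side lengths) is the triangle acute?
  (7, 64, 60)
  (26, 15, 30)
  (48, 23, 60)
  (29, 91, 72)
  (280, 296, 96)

1

(7,64,60): 7²+60² = 3649 < 4096 = 64² → obtuse
(26,15,30): 15²+26² = 901 > 900 = 30² → acute
(48,23,60): 23²+48² = 2833 < 3600 = 60² → obtuse
(29,91,72): 29²+72² = 6025 < 8281 = 91² → obtuse
(280,296,96): 96²+280² = 87616 = 296² → right
1 of the 5 is acute.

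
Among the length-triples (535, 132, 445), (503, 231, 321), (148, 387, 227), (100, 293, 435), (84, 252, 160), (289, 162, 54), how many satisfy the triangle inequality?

2

(132,445,535): 132+445 > 535 → valid
(231,321,503): 231+321 > 503 → valid
(148,227,387): 148+227 ≤ 387 → not valid
(100,293,435): 100+293 ≤ 435 → not valid
(84,160,252): 84+160 ≤ 252 → not valid
(54,162,289): 54+162 ≤ 289 → not valid
2 of the 6 triples form a triangle.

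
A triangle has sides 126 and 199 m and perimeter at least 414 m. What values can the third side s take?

89 ≤ s < 325 m

Triangle inequality alone gives 73 < s < 325.
The perimeter condition gives s ≥ 414 − 126 − 199 = 89.
Intersecting the two: 89 ≤ s < 325.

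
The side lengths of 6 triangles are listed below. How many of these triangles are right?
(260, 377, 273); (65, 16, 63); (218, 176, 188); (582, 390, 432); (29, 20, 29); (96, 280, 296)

(260,377,273): 260²+273² = 142129 = 377² → right
(65,16,63): 16²+63² = 4225 = 65² → right
(218,176,188): 176²+188² = 66320 > 47524 = 218² → acute
(582,390,432): 390²+432² = 338724 = 582² → right
(29,20,29): 20²+29² = 1241 > 841 = 29² → acute
(96,280,296): 96²+280² = 87616 = 296² → right
4 of the 6 are right.

4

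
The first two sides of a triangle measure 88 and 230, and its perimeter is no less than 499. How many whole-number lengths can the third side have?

137

Triangle inequality: 142 < x < 318. Perimeter ≥ 499 gives x ≥ 499 − 88 − 230 = 181.
So 181 ≤ x < 318; integers 181 through 317: 137 values.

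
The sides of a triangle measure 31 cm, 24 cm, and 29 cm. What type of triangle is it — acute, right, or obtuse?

acute

Compare the square of the longest side to the sum of squares of the other two: 24² + 29² = 1417 > 961 = 31².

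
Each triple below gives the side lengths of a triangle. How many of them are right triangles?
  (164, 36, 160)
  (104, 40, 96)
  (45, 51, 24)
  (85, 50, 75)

3

(164,36,160): 36²+160² = 26896 = 164² → right
(104,40,96): 40²+96² = 10816 = 104² → right
(45,51,24): 24²+45² = 2601 = 51² → right
(85,50,75): 50²+75² = 8125 > 7225 = 85² → acute
3 of the 4 are right.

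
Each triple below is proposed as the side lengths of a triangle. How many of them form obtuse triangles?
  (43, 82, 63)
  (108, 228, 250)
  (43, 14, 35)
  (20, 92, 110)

3

(43,82,63): 43²+63² = 5818 < 6724 = 82² → obtuse
(108,228,250): 108²+228² = 63648 > 62500 = 250² → acute
(43,14,35): 14²+35² = 1421 < 1849 = 43² → obtuse
(20,92,110): 20²+92² = 8864 < 12100 = 110² → obtuse
3 of the 4 are obtuse.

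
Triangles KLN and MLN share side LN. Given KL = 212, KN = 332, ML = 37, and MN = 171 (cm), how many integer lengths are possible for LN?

73

From triangle KLN: 120 < LN < 544.
From triangle MLN: 134 < LN < 208.
Intersection: 134 < LN < 208, so integers 135 through 207: 73 values.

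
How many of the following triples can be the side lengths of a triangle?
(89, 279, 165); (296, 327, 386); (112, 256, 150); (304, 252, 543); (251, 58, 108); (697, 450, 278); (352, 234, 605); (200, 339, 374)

(89,165,279): 89+165 ≤ 279 → not valid
(296,327,386): 296+327 > 386 → valid
(112,150,256): 112+150 > 256 → valid
(252,304,543): 252+304 > 543 → valid
(58,108,251): 58+108 ≤ 251 → not valid
(278,450,697): 278+450 > 697 → valid
(234,352,605): 234+352 ≤ 605 → not valid
(200,339,374): 200+339 > 374 → valid
5 of the 8 triples form a triangle.

5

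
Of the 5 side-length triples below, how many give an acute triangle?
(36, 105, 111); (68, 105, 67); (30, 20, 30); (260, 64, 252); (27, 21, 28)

(36,105,111): 36²+105² = 12321 = 111² → right
(68,105,67): 67²+68² = 9113 < 11025 = 105² → obtuse
(30,20,30): 20²+30² = 1300 > 900 = 30² → acute
(260,64,252): 64²+252² = 67600 = 260² → right
(27,21,28): 21²+27² = 1170 > 784 = 28² → acute
2 of the 5 are acute.

2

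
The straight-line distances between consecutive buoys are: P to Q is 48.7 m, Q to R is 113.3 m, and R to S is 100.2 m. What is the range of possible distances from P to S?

0 ≤ PS ≤ 262.2 m

The maximum is all hops collinear in one direction: 48.7 + 113.3 + 100.2 = 262.2.
The longest hop is 113.3; the others sum to 148.9. Since 113.3 ≤ 148.9, the path can fold back on itself completely, so the minimum distance is 0.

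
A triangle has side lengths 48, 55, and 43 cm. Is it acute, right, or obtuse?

Compare the square of the longest side to the sum of squares of the other two: 43² + 48² = 4153 > 3025 = 55².

acute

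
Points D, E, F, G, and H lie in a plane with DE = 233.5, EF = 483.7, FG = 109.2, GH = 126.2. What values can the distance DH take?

The maximum is all hops collinear in one direction: 233.5 + 483.7 + 109.2 + 126.2 = 952.6.
The longest hop is 483.7; the others sum to 468.9. Folding the others back against it leaves at least 483.7 − 468.9 = 14.8.

14.8 ≤ DH ≤ 952.6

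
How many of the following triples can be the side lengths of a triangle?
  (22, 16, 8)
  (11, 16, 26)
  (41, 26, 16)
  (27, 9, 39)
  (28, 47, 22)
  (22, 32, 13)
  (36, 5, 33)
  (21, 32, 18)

(8,16,22): 8+16 > 22 → valid
(11,16,26): 11+16 > 26 → valid
(16,26,41): 16+26 > 41 → valid
(9,27,39): 9+27 ≤ 39 → not valid
(22,28,47): 22+28 > 47 → valid
(13,22,32): 13+22 > 32 → valid
(5,33,36): 5+33 > 36 → valid
(18,21,32): 18+21 > 32 → valid
7 of the 8 triples form a triangle.

7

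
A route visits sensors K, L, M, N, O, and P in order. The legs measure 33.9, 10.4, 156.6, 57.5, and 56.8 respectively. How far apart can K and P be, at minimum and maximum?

0 ≤ KP ≤ 315.2

The maximum is all hops collinear in one direction: 33.9 + 10.4 + 156.6 + 57.5 + 56.8 = 315.2.
The longest hop is 156.6; the others sum to 158.6. Since 156.6 ≤ 158.6, the path can fold back on itself completely, so the minimum distance is 0.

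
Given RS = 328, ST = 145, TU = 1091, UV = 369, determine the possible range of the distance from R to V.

249 ≤ RV ≤ 1933

The maximum is all hops collinear in one direction: 328 + 145 + 1091 + 369 = 1933.
The longest hop is 1091; the others sum to 842. Folding the others back against it leaves at least 1091 − 842 = 249.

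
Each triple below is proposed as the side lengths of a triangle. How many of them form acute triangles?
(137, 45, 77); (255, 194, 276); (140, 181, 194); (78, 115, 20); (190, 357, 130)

2

(137,45,77): 45+77 ≤ 137, not a triangle
(255,194,276): 194²+255² = 102661 > 76176 = 276² → acute
(140,181,194): 140²+181² = 52361 > 37636 = 194² → acute
(78,115,20): 20+78 ≤ 115, not a triangle
(190,357,130): 130+190 ≤ 357, not a triangle
2 of the 5 are acute.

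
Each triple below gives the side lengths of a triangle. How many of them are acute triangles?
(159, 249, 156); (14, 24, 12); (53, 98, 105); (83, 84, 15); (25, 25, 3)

(159,249,156): 156²+159² = 49617 < 62001 = 249² → obtuse
(14,24,12): 12²+14² = 340 < 576 = 24² → obtuse
(53,98,105): 53²+98² = 12413 > 11025 = 105² → acute
(83,84,15): 15²+83² = 7114 > 7056 = 84² → acute
(25,25,3): 3²+25² = 634 > 625 = 25² → acute
3 of the 5 are acute.

3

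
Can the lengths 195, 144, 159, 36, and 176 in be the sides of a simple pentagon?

A pentagon exists iff every side is shorter than the sum of the others — equivalently, the longest side is less than the sum of the rest.
Longest side 195 < 515 (sum of the remaining 4), so yes.

Yes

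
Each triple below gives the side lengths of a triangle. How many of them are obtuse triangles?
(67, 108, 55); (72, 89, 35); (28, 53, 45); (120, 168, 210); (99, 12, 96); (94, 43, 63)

(67,108,55): 55²+67² = 7514 < 11664 = 108² → obtuse
(72,89,35): 35²+72² = 6409 < 7921 = 89² → obtuse
(28,53,45): 28²+45² = 2809 = 53² → right
(120,168,210): 120²+168² = 42624 < 44100 = 210² → obtuse
(99,12,96): 12²+96² = 9360 < 9801 = 99² → obtuse
(94,43,63): 43²+63² = 5818 < 8836 = 94² → obtuse
5 of the 6 are obtuse.

5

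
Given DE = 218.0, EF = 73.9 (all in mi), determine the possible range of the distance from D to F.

By the triangle inequality, |218.0 − 73.9| ≤ DF ≤ 218.0 + 73.9.

144.1 ≤ DF ≤ 291.9 mi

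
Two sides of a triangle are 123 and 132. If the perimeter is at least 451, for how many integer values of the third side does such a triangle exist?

59

Triangle inequality: 9 < x < 255. Perimeter ≥ 451 gives x ≥ 451 − 123 − 132 = 196.
So 196 ≤ x < 255; integers 196 through 254: 59 values.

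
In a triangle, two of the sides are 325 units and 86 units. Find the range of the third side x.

239 < x < 411

By the triangle inequality, x must be less than 325 + 86 = 411 and greater than |325 − 86| = 239.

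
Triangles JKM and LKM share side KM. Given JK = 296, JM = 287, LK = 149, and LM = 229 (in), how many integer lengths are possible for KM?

297

From triangle JKM: 9 < KM < 583.
From triangle LKM: 80 < KM < 378.
Intersection: 80 < KM < 378, so integers 81 through 377: 297 values.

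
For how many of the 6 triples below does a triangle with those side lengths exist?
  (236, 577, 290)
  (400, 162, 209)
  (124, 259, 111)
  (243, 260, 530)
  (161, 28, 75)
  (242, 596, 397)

1

(236,290,577): 236+290 ≤ 577 → not valid
(162,209,400): 162+209 ≤ 400 → not valid
(111,124,259): 111+124 ≤ 259 → not valid
(243,260,530): 243+260 ≤ 530 → not valid
(28,75,161): 28+75 ≤ 161 → not valid
(242,397,596): 242+397 > 596 → valid
1 of the 6 triples forms a triangle.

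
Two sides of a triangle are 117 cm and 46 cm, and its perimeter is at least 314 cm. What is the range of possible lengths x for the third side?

151 ≤ x < 163 cm

Triangle inequality alone gives 71 < x < 163.
The perimeter condition gives x ≥ 314 − 117 − 46 = 151.
Intersecting the two: 151 ≤ x < 163.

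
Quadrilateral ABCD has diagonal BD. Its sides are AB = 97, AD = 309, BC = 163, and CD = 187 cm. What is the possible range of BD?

212 < BD < 350

From triangle ABD: |97 − 309| < BD < 97 + 309, i.e. 212 < BD < 406.
From triangle CBD: 24 < BD < 350.
Both must hold, so BD lies in the intersection.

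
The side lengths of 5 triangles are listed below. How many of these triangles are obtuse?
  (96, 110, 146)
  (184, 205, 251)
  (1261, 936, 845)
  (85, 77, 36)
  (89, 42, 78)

1

(96,110,146): 96²+110² = 21316 = 146² → right
(184,205,251): 184²+205² = 75881 > 63001 = 251² → acute
(1261,936,845): 845²+936² = 1590121 = 1261² → right
(85,77,36): 36²+77² = 7225 = 85² → right
(89,42,78): 42²+78² = 7848 < 7921 = 89² → obtuse
1 of the 5 is obtuse.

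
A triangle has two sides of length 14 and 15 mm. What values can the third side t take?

By the triangle inequality, t must be less than 14 + 15 = 29 and greater than |14 − 15| = 1.

1 < t < 29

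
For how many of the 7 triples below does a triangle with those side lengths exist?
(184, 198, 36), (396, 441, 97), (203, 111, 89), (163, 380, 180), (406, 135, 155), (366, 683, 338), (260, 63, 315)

(36,184,198): 36+184 > 198 → valid
(97,396,441): 97+396 > 441 → valid
(89,111,203): 89+111 ≤ 203 → not valid
(163,180,380): 163+180 ≤ 380 → not valid
(135,155,406): 135+155 ≤ 406 → not valid
(338,366,683): 338+366 > 683 → valid
(63,260,315): 63+260 > 315 → valid
4 of the 7 triples form a triangle.

4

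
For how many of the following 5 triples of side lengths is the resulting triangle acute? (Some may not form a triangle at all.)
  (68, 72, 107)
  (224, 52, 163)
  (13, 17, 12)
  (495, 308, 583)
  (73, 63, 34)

(68,72,107): 68²+72² = 9808 < 11449 = 107² → obtuse
(224,52,163): 52+163 ≤ 224, not a triangle
(13,17,12): 12²+13² = 313 > 289 = 17² → acute
(495,308,583): 308²+495² = 339889 = 583² → right
(73,63,34): 34²+63² = 5125 < 5329 = 73² → obtuse
1 of the 5 is acute.

1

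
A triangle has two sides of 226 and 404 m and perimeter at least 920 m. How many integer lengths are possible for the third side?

Triangle inequality: 178 < x < 630. Perimeter ≥ 920 gives x ≥ 920 − 226 − 404 = 290.
So 290 ≤ x < 630; integers 290 through 629: 340 values.

340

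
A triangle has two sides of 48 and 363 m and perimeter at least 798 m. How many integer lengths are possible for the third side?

Triangle inequality: 315 < x < 411. Perimeter ≥ 798 gives x ≥ 798 − 48 − 363 = 387.
So 387 ≤ x < 411; integers 387 through 410: 24 values.

24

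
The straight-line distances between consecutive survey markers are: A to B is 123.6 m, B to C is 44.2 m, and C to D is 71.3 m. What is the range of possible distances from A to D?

8.1 ≤ AD ≤ 239.1 m

The maximum is all hops collinear in one direction: 123.6 + 44.2 + 71.3 = 239.1.
The longest hop is 123.6; the others sum to 115.5. Folding the others back against it leaves at least 123.6 − 115.5 = 8.1.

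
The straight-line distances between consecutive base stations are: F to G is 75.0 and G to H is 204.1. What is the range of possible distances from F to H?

By the triangle inequality, |75.0 − 204.1| ≤ FH ≤ 75.0 + 204.1.

129.1 ≤ FH ≤ 279.1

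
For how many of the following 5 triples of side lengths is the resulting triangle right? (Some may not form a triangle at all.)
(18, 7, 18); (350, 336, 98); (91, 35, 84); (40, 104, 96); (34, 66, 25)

3

(18,7,18): 7²+18² = 373 > 324 = 18² → acute
(350,336,98): 98²+336² = 122500 = 350² → right
(91,35,84): 35²+84² = 8281 = 91² → right
(40,104,96): 40²+96² = 10816 = 104² → right
(34,66,25): 25+34 ≤ 66, not a triangle
3 of the 5 are right.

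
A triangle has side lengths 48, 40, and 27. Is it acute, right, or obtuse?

acute

Compare the square of the longest side to the sum of squares of the other two: 27² + 40² = 2329 > 2304 = 48².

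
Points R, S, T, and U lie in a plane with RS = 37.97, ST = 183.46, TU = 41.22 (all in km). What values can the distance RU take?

The maximum is all hops collinear in one direction: 37.97 + 183.46 + 41.22 = 262.65.
The longest hop is 183.46; the others sum to 79.19. Folding the others back against it leaves at least 183.46 − 79.19 = 104.27.

104.27 ≤ RU ≤ 262.65 km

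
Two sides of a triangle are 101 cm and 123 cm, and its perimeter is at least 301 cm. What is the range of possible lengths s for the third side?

Triangle inequality alone gives 22 < s < 224.
The perimeter condition gives s ≥ 301 − 101 − 123 = 77.
Intersecting the two: 77 ≤ s < 224.

77 ≤ s < 224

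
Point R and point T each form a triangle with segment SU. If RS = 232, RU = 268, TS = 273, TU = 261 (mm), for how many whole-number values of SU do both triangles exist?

From triangle RSU: 36 < SU < 500.
From triangle TSU: 12 < SU < 534.
Intersection: 36 < SU < 500, so integers 37 through 499: 463 values.

463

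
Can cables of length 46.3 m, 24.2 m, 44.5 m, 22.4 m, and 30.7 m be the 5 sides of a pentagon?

Yes

A pentagon exists iff every side is shorter than the sum of the others — equivalently, the longest side is less than the sum of the rest.
Longest side 46.3 < 121.8 (sum of the remaining 4), so yes.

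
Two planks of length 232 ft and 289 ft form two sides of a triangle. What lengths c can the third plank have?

By the triangle inequality, c must be less than 232 + 289 = 521 and greater than |232 − 289| = 57.

57 < c < 521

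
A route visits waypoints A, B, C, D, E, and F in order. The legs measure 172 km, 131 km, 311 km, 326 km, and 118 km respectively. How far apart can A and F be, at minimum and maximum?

The maximum is all hops collinear in one direction: 172 + 131 + 311 + 326 + 118 = 1058.
The longest hop is 326; the others sum to 732. Since 326 ≤ 732, the path can fold back on itself completely, so the minimum distance is 0.

0 ≤ AF ≤ 1058 km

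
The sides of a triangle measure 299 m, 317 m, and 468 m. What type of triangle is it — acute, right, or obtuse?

obtuse

Compare the square of the longest side to the sum of squares of the other two: 299² + 317² = 189890 < 219024 = 468².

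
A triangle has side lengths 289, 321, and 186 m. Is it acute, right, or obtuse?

acute

Compare the square of the longest side to the sum of squares of the other two: 186² + 289² = 118117 > 103041 = 321².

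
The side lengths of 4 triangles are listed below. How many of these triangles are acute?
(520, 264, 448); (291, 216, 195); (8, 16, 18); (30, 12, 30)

(520,264,448): 264²+448² = 270400 = 520² → right
(291,216,195): 195²+216² = 84681 = 291² → right
(8,16,18): 8²+16² = 320 < 324 = 18² → obtuse
(30,12,30): 12²+30² = 1044 > 900 = 30² → acute
1 of the 4 is acute.

1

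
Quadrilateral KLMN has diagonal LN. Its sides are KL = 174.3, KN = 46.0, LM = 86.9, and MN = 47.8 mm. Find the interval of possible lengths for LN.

128.3 < LN < 134.7

From triangle KLN: |174.3 − 46.0| < LN < 174.3 + 46.0, i.e. 128.3 < LN < 220.3.
From triangle MLN: 39.1 < LN < 134.7.
Both must hold, so LN lies in the intersection.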